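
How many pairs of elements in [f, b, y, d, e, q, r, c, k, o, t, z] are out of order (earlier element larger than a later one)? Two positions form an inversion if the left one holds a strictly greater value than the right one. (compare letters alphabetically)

Element-by-element contributions:
f → b, d, e, c → 4
b → none → 0
y → d, e, q, r, c, k, o, t → 8
d → c → 1
e → c → 1
q → c, k, o → 3
r → c, k, o → 3
c → none → 0
k → none → 0
o → none → 0
t → none → 0
z → none → 0
Sum: 4 + 0 + 8 + 1 + 1 + 3 + 3 + 0 + 0 + 0 + 0 + 0 = 20

20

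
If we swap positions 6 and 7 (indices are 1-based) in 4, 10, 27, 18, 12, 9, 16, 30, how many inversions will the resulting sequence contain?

10 inversions

Positions 6 and 7 hold 9 and 16; after swapping, the array is [4, 10, 27, 18, 12, 16, 9, 30].
For each element, count later entries that are smaller:
4: 0
10: 1
27: 4
18: 3
12: 1
16: 1
9: 0
30: 0
Sum: 0 + 1 + 4 + 3 + 1 + 1 + 0 + 0 = 10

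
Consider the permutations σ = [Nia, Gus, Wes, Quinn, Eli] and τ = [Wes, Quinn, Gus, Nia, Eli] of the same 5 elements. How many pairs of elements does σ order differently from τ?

5

Assign each item its position (1..5) in the first ordering, then rewrite the second ordering as that position sequence:
positions: Nia→1, Gus→2, Wes→3, Quinn→4, Eli→5
second ordering as positions: [3, 4, 2, 1, 5]
Discordant pairs = inversions in this position sequence.
3: 2, 1 → 2
4: 2, 1 → 2
2: 1 → 1
1: 0
5: 0
Total: 2 + 2 + 1 + 0 + 0 = 5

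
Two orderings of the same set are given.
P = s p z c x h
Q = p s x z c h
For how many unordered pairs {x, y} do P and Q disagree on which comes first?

Assign each item its position (1..6) in the first ordering, then rewrite the second ordering as that position sequence:
positions: s→1, p→2, z→3, c→4, x→5, h→6
second ordering as positions: [2, 1, 5, 3, 4, 6]
Discordant pairs = inversions in this position sequence.
2: 1 → 1
1: 0
5: 3, 4 → 2
3: 0
4: 0
6: 0
Total: 1 + 0 + 2 + 0 + 0 + 0 = 3

3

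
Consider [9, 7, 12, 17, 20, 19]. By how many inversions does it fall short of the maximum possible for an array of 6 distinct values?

Maximum inversions for 6 distinct elements is C(6, 2) = 6·5/2 = 15.
Current inversions — for each element, count later smaller elements:
9: 1
7: 0
12: 0
17: 0
20: 1
19: 0
Current total: 1 + 0 + 0 + 0 + 1 + 0 = 2
Shortfall: 15 − 2 = 13

13 inversions short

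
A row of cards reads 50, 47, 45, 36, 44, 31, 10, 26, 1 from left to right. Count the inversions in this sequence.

Sweep left to right; for each value list the smaller values that follow it:
50: 8
47: 7
45: 6
36: 4
44: 4
31: 3
10: 1
26: 1
1: 0
Sum: 8 + 7 + 6 + 4 + 4 + 3 + 1 + 1 + 0 = 34

Inversions: 34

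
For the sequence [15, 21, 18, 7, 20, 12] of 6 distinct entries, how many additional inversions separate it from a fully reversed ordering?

Maximum inversions for 6 distinct elements is C(6, 2) = 6·5/2 = 15.
Current inversions — for each element, count later smaller elements:
15: 2
21: 4
18: 2
7: 0
20: 1
12: 0
Current total: 2 + 4 + 2 + 0 + 1 + 0 = 9
Shortfall: 15 − 9 = 6

6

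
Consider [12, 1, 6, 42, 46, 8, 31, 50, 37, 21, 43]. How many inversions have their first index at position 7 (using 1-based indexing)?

The element at index 7 is 31.
Elements after it: 50, 37, 21, 43
Those smaller than 31: 21

1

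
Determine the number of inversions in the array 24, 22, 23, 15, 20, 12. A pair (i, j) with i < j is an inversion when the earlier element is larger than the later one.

13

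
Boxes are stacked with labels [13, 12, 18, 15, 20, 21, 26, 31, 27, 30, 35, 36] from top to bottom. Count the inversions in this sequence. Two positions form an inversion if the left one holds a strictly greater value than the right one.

4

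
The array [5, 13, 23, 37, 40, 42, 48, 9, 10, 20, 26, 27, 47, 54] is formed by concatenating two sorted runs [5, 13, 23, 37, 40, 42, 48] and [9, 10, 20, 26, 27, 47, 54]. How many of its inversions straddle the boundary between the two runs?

Count, for every r in R, how many entries of L exceed r:
r = 9: 13, 23, 37, 40, 42, 48 → 6
r = 10: 13, 23, 37, 40, 42, 48 → 6
r = 20: 23, 37, 40, 42, 48 → 5
r = 26: 37, 40, 42, 48 → 4
r = 27: 37, 40, 42, 48 → 4
r = 47: 48 → 1
r = 54: none → 0
Cross-inversions: 6 + 6 + 5 + 4 + 4 + 1 + 0 = 26

26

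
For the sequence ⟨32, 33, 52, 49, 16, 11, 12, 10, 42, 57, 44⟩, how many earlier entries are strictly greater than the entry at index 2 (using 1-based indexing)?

0 such elements

The element at index 2 is 33.
Elements before it: 32
None of them are larger than 33.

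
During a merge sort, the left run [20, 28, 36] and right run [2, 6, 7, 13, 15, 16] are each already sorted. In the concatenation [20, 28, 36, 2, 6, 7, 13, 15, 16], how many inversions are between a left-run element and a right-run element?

18 cross-inversions

For each element r of the right run, count left-run elements greater than r:
r = 2: 20, 28, 36 → 3
r = 6: 20, 28, 36 → 3
r = 7: 20, 28, 36 → 3
r = 13: 20, 28, 36 → 3
r = 15: 20, 28, 36 → 3
r = 16: 20, 28, 36 → 3
Cross-inversions: 3 + 3 + 3 + 3 + 3 + 3 = 18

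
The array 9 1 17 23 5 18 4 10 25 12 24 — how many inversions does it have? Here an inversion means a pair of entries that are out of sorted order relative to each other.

There are 18 inversions.

Sweep left to right; for each value list the smaller values that follow it:
9: 3
1: 0
17: 4
23: 5
5: 1
18: 3
4: 0
10: 0
25: 2
12: 0
24: 0
Sum: 3 + 0 + 4 + 5 + 1 + 3 + 0 + 0 + 2 + 0 + 0 = 18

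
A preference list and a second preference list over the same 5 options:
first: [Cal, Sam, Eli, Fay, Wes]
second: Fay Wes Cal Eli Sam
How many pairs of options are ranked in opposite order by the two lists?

Assign each item its position (1..5) in the first ordering, then rewrite the second ordering as that position sequence:
positions: Cal→1, Sam→2, Eli→3, Fay→4, Wes→5
second ordering as positions: [4, 5, 1, 3, 2]
Discordant pairs = inversions in this position sequence.
4: 1, 3, 2 → 3
5: 1, 3, 2 → 3
1: 0
3: 2 → 1
2: 0
Total: 3 + 3 + 0 + 1 + 0 = 7

7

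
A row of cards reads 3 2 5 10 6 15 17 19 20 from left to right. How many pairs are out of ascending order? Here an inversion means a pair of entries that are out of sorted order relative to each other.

2

Element-by-element contributions:
3: 1
2: 0
5: 0
10: 1
6: 0
15: 0
17: 0
19: 0
20: 0
Sum: 1 + 0 + 0 + 1 + 0 + 0 + 0 + 0 + 0 = 2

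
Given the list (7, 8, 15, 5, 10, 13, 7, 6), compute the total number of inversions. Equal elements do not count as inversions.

Inversions: 15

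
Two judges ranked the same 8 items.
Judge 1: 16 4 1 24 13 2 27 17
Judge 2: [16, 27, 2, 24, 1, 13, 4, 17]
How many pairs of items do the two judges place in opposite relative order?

Assign each item its position (1..8) in the first ordering, then rewrite the second ordering as that position sequence:
positions: 16→1, 4→2, 1→3, 24→4, 13→5, 2→6, 27→7, 17→8
second ordering as positions: [1, 7, 6, 4, 3, 5, 2, 8]
Discordant pairs = inversions in this position sequence.
1: 0
7: 6, 4, 3, 5, 2 → 5
6: 4, 3, 5, 2 → 4
4: 3, 2 → 2
3: 2 → 1
5: 2 → 1
2: 0
8: 0
Total: 0 + 5 + 4 + 2 + 1 + 1 + 0 + 0 = 13

13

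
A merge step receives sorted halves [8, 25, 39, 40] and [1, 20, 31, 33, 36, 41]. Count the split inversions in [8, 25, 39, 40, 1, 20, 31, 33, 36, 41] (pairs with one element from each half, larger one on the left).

13 split inversions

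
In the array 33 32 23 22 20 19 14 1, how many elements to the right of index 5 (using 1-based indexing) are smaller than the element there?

The element at index 5 is 20.
Elements after it: 19, 14, 1
Those smaller than 20: 19, 14, 1

3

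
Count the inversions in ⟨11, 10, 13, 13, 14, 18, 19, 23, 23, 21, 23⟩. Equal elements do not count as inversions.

For each element, count later entries that are smaller:
11: 1
10: 0
13: 0
13: 0
14: 0
18: 0
19: 0
23: 1
23: 1
21: 0
23: 0
Sum: 1 + 0 + 0 + 0 + 0 + 0 + 0 + 1 + 1 + 0 + 0 = 3

3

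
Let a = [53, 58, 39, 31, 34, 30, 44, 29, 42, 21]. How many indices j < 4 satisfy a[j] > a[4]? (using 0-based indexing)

3 such elements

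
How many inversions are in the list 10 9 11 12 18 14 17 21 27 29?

3

Count, for each position, how many later elements it exceeds:
10: 1
9: 0
11: 0
12: 0
18: 2
14: 0
17: 0
21: 0
27: 0
29: 0
Sum: 1 + 0 + 0 + 0 + 2 + 0 + 0 + 0 + 0 + 0 = 3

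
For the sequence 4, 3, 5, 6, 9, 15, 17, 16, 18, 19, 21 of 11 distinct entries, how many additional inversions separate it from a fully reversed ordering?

53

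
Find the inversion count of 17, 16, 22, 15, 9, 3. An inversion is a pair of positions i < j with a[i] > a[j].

For each element, count later entries that are smaller:
17 → 16, 15, 9, 3 → 4
16 → 15, 9, 3 → 3
22 → 15, 9, 3 → 3
15 → 9, 3 → 2
9 → 3 → 1
3 → none → 0
Sum: 4 + 3 + 3 + 2 + 1 + 0 = 13

13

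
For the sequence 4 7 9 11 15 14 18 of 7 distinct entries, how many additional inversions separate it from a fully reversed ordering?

20

Maximum inversions for 7 distinct elements is C(7, 2) = 7·6/2 = 21.
Current inversions — for each element, count later smaller elements:
4: 0
7: 0
9: 0
11: 0
15: 1
14: 0
18: 0
Current total: 0 + 0 + 0 + 0 + 1 + 0 + 0 = 1
Shortfall: 21 − 1 = 20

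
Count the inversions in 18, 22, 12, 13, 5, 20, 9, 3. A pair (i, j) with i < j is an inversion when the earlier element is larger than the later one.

Count, for each position, how many later elements it exceeds:
18: 5
22: 6
12: 3
13: 3
5: 1
20: 2
9: 1
3: 0
Sum: 5 + 6 + 3 + 3 + 1 + 2 + 1 + 0 = 21

21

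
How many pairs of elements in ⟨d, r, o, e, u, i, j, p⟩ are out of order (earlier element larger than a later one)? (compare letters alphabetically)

11

Sweep left to right; for each value list the smaller values that follow it:
d → none → 0
r → o, e, i, j, p → 5
o → e, i, j → 3
e → none → 0
u → i, j, p → 3
i → none → 0
j → none → 0
p → none → 0
Sum: 0 + 5 + 3 + 0 + 3 + 0 + 0 + 0 = 11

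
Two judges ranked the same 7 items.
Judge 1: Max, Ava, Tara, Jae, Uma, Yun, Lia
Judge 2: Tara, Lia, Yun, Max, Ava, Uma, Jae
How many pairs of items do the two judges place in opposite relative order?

Assign each item its position (1..7) in the first ordering, then rewrite the second ordering as that position sequence:
positions: Max→1, Ava→2, Tara→3, Jae→4, Uma→5, Yun→6, Lia→7
second ordering as positions: [3, 7, 6, 1, 2, 5, 4]
Discordant pairs = inversions in this position sequence.
3: 1, 2 → 2
7: 6, 1, 2, 5, 4 → 5
6: 1, 2, 5, 4 → 4
1: 0
2: 0
5: 4 → 1
4: 0
Total: 2 + 5 + 4 + 0 + 0 + 1 + 0 = 12

12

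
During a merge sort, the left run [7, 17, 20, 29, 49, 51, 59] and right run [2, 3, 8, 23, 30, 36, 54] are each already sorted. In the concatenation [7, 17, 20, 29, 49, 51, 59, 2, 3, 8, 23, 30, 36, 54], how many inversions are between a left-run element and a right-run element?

For each element r of the right run, count left-run elements greater than r:
r = 2: 7, 17, 20, 29, 49, 51, 59 → 7
r = 3: 7, 17, 20, 29, 49, 51, 59 → 7
r = 8: 17, 20, 29, 49, 51, 59 → 6
r = 23: 29, 49, 51, 59 → 4
r = 30: 49, 51, 59 → 3
r = 36: 49, 51, 59 → 3
r = 54: 59 → 1
Cross-inversions: 7 + 7 + 6 + 4 + 3 + 3 + 1 = 31

31 split inversions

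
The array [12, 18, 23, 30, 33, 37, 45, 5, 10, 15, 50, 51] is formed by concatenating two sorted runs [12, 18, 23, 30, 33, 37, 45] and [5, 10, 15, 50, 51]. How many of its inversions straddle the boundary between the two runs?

20 split inversions

For each element r of the right run, count left-run elements greater than r:
r = 5: 12, 18, 23, 30, 33, 37, 45 → 7
r = 10: 12, 18, 23, 30, 33, 37, 45 → 7
r = 15: 18, 23, 30, 33, 37, 45 → 6
r = 50: none → 0
r = 51: none → 0
Cross-inversions: 7 + 7 + 6 + 0 + 0 = 20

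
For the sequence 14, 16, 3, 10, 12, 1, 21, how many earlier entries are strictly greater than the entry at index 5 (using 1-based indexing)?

The element at index 5 is 12.
Elements before it: 14, 16, 3, 10
Those larger than 12: 14, 16

2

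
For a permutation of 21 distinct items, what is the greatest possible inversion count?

210

The maximum occurs when the array is in strictly decreasing order: every one of the C(21, 2) pairs is inverted.
C(21, 2) = 21·20/2 = 210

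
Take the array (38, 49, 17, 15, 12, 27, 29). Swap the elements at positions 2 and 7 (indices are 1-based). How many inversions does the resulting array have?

Positions 2 and 7 hold 49 and 29; after swapping, the array is [38, 29, 17, 15, 12, 27, 49].
Count, for each position, how many later elements it exceeds:
38: 5
29: 4
17: 2
15: 1
12: 0
27: 0
49: 0
Sum: 5 + 4 + 2 + 1 + 0 + 0 + 0 = 12

12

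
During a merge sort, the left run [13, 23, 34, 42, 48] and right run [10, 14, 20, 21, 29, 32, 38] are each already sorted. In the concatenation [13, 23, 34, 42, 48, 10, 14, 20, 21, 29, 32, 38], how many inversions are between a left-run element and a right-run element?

25 split inversions

For each element r of the right run, count left-run elements greater than r:
r = 10: 13, 23, 34, 42, 48 → 5
r = 14: 23, 34, 42, 48 → 4
r = 20: 23, 34, 42, 48 → 4
r = 21: 23, 34, 42, 48 → 4
r = 29: 34, 42, 48 → 3
r = 32: 34, 42, 48 → 3
r = 38: 42, 48 → 2
Cross-inversions: 5 + 4 + 4 + 4 + 3 + 3 + 2 = 25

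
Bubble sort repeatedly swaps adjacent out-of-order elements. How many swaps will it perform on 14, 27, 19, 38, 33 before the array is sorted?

The minimum number of adjacent swaps to sort an array equals its inversion count, since every such swap removes exactly one inversion.
Count inversions — for each element, later elements that are smaller:
14: none → 0
27: 19 → 1
19: none → 0
38: 33 → 1
33: none → 0
Total inversions: 0 + 1 + 0 + 1 + 0 = 2

2 swaps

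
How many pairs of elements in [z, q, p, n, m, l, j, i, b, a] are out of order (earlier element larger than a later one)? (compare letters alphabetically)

Sweep left to right; for each value list the smaller values that follow it:
z: 9
q: 8
p: 7
n: 6
m: 5
l: 4
j: 3
i: 2
b: 1
a: 0
Sum: 9 + 8 + 7 + 6 + 5 + 4 + 3 + 2 + 1 + 0 = 45

45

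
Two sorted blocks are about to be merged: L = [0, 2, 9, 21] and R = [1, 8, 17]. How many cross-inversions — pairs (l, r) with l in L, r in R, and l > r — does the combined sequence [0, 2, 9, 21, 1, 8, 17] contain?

Take each right-half value and tally the left-half values above it:
r = 1: 2, 9, 21 → 3
r = 8: 9, 21 → 2
r = 17: 21 → 1
Cross-inversions: 3 + 2 + 1 = 6

Cross-inversions: 6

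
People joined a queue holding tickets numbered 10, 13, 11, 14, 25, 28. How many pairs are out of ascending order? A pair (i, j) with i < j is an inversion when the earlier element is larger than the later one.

Sweep left to right; for each value list the smaller values that follow it:
10 → none → 0
13 → 11 → 1
11 → none → 0
14 → none → 0
25 → none → 0
28 → none → 0
Sum: 0 + 1 + 0 + 0 + 0 + 0 = 1

1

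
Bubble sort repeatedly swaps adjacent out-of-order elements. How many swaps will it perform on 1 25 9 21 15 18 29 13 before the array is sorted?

11 adjacent swaps

Minimum adjacent swaps = number of inversions (each swap of adjacent out-of-order elements removes one inversion and no swap can remove more).
Count inversions — for each element, later elements that are smaller:
1: none → 0
25: 9, 21, 15, 18, 13 → 5
9: none → 0
21: 15, 18, 13 → 3
15: 13 → 1
18: 13 → 1
29: 13 → 1
13: none → 0
Total inversions: 0 + 5 + 0 + 3 + 1 + 1 + 1 + 0 = 11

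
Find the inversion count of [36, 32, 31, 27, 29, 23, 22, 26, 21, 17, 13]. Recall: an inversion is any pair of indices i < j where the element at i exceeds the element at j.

Count, for each position, how many later elements it exceeds:
36: 10
32: 9
31: 8
27: 6
29: 6
23: 4
22: 3
26: 3
21: 2
17: 1
13: 0
Sum: 10 + 9 + 8 + 6 + 6 + 4 + 3 + 3 + 2 + 1 + 0 = 52

52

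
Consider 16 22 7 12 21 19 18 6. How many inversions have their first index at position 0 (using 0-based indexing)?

The element at index 0 is 16.
Elements after it: 22, 7, 12, 21, 19, 18, 6
Those smaller than 16: 7, 12, 6

3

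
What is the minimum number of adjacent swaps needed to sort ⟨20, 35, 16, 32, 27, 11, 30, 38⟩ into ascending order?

Each adjacent swap fixes exactly one inversion, so the minimum swap count equals the number of inversions.
Count inversions — for each element, later elements that are smaller:
20: 16, 11 → 2
35: 16, 32, 27, 11, 30 → 5
16: 11 → 1
32: 27, 11, 30 → 3
27: 11 → 1
11: none → 0
30: none → 0
38: none → 0
Total inversions: 2 + 5 + 1 + 3 + 1 + 0 + 0 + 0 = 12

12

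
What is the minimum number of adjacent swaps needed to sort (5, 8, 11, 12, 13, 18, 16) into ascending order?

Each adjacent swap fixes exactly one inversion, so the minimum swap count equals the number of inversions.
Count inversions — for each element, later elements that are smaller:
5: none → 0
8: none → 0
11: none → 0
12: none → 0
13: none → 0
18: 16 → 1
16: none → 0
Total inversions: 0 + 0 + 0 + 0 + 0 + 1 + 0 = 1

1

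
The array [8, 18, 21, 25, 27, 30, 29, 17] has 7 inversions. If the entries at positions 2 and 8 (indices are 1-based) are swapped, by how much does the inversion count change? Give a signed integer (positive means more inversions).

-1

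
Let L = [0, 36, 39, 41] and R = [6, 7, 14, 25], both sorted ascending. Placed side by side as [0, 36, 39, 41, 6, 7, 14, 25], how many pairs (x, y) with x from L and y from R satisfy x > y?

Split inversions: 12

Take each right-half value and tally the left-half values above it:
r = 6: 36, 39, 41 → 3
r = 7: 36, 39, 41 → 3
r = 14: 36, 39, 41 → 3
r = 25: 36, 39, 41 → 3
Cross-inversions: 3 + 3 + 3 + 3 = 12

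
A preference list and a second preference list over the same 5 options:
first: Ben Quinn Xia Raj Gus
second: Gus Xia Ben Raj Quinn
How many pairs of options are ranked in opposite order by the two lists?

7 pairs

Assign each item its position (1..5) in the first ordering, then rewrite the second ordering as that position sequence:
positions: Ben→1, Quinn→2, Xia→3, Raj→4, Gus→5
second ordering as positions: [5, 3, 1, 4, 2]
Discordant pairs = inversions in this position sequence.
5: 3, 1, 4, 2 → 4
3: 1, 2 → 2
1: 0
4: 2 → 1
2: 0
Total: 4 + 2 + 0 + 1 + 0 = 7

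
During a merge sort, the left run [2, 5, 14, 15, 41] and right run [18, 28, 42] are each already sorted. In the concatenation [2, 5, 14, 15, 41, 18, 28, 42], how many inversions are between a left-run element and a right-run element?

2

Count, for every r in R, how many entries of L exceed r:
r = 18: 41 → 1
r = 28: 41 → 1
r = 42: none → 0
Cross-inversions: 1 + 1 + 0 = 2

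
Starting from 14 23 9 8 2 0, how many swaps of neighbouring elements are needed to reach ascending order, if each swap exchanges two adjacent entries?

14 adjacent swaps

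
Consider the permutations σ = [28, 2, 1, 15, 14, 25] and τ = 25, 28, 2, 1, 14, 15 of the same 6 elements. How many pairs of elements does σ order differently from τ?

Assign each item its position (1..6) in the first ordering, then rewrite the second ordering as that position sequence:
positions: 28→1, 2→2, 1→3, 15→4, 14→5, 25→6
second ordering as positions: [6, 1, 2, 3, 5, 4]
Discordant pairs = inversions in this position sequence.
6: 1, 2, 3, 5, 4 → 5
1: 0
2: 0
3: 0
5: 4 → 1
4: 0
Total: 5 + 0 + 0 + 0 + 1 + 0 = 6

6 discordant pairs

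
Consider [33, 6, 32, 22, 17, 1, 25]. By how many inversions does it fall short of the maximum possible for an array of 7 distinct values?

Maximum inversions for 7 distinct elements is C(7, 2) = 7·6/2 = 21.
Current inversions — for each element, count later smaller elements:
33: 6
6: 1
32: 4
22: 2
17: 1
1: 0
25: 0
Current total: 6 + 1 + 4 + 2 + 1 + 0 + 0 = 14
Shortfall: 21 − 14 = 7

7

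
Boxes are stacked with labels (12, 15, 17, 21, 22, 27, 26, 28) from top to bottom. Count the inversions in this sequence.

Sweep left to right; for each value list the smaller values that follow it:
12 → none → 0
15 → none → 0
17 → none → 0
21 → none → 0
22 → none → 0
27 → 26 → 1
26 → none → 0
28 → none → 0
Sum: 0 + 0 + 0 + 0 + 0 + 1 + 0 + 0 = 1

1 out-of-order pair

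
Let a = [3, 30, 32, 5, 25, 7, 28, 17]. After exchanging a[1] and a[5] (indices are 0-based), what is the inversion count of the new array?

Positions 1 and 5 hold 30 and 7; after swapping, the array is [3, 7, 32, 5, 25, 30, 28, 17].
Sweep left to right; for each value list the smaller values that follow it:
3: 0
7: 1
32: 5
5: 0
25: 1
30: 2
28: 1
17: 0
Sum: 0 + 1 + 5 + 0 + 1 + 2 + 1 + 0 = 10

10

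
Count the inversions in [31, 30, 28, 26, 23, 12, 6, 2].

Inversions: 28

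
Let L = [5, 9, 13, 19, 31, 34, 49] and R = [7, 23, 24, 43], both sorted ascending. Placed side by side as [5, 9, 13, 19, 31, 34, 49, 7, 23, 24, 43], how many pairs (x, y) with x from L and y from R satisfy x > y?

Count, for every r in R, how many entries of L exceed r:
r = 7: 9, 13, 19, 31, 34, 49 → 6
r = 23: 31, 34, 49 → 3
r = 24: 31, 34, 49 → 3
r = 43: 49 → 1
Cross-inversions: 6 + 3 + 3 + 1 = 13

13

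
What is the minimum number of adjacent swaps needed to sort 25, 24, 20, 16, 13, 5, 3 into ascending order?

The minimum number of adjacent swaps to sort an array equals its inversion count, since every such swap removes exactly one inversion.
Count inversions — for each element, later elements that are smaller:
25: 24, 20, 16, 13, 5, 3 → 6
24: 20, 16, 13, 5, 3 → 5
20: 16, 13, 5, 3 → 4
16: 13, 5, 3 → 3
13: 5, 3 → 2
5: 3 → 1
3: none → 0
Total inversions: 6 + 5 + 4 + 3 + 2 + 1 + 0 = 21

There are 21 swaps.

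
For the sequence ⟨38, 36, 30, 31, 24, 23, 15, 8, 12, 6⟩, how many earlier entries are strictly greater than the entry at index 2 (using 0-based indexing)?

2

The element at index 2 is 30.
Elements before it: 38, 36
Those larger than 30: 38, 36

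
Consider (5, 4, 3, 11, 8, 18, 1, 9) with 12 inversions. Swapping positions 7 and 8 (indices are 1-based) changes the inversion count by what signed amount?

+1

Positions 7 and 8 hold 1 and 9; after swapping, the array is [5, 4, 3, 11, 8, 18, 9, 1].
Count, for each position, how many later elements it exceeds:
5 → 4, 3, 1 → 3
4 → 3, 1 → 2
3 → 1 → 1
11 → 8, 9, 1 → 3
8 → 1 → 1
18 → 9, 1 → 2
9 → 1 → 1
1 → none → 0
Sum: 3 + 2 + 1 + 3 + 1 + 2 + 1 + 0 = 13
Change: 13 − 12 = +1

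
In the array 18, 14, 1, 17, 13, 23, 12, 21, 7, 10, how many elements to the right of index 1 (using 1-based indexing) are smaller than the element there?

7

The element at index 1 is 18.
Elements after it: 14, 1, 17, 13, 23, 12, 21, 7, 10
Those smaller than 18: 14, 1, 17, 13, 12, 7, 10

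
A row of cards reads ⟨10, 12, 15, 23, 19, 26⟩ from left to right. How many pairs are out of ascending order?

1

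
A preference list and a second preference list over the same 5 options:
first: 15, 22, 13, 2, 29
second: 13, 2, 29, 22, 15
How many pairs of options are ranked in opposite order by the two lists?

Assign each item its position (1..5) in the first ordering, then rewrite the second ordering as that position sequence:
positions: 15→1, 22→2, 13→3, 2→4, 29→5
second ordering as positions: [3, 4, 5, 2, 1]
Discordant pairs = inversions in this position sequence.
3: 2, 1 → 2
4: 2, 1 → 2
5: 2, 1 → 2
2: 1 → 1
1: 0
Total: 2 + 2 + 2 + 1 + 0 = 7

7 pairs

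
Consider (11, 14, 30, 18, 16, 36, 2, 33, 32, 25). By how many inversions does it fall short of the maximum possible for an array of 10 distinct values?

Maximum inversions for 10 distinct elements is C(10, 2) = 10·9/2 = 45.
Current inversions — for each element, count later smaller elements:
11: 1
14: 1
30: 4
18: 2
16: 1
36: 4
2: 0
33: 2
32: 1
25: 0
Current total: 1 + 1 + 4 + 2 + 1 + 4 + 0 + 2 + 1 + 0 = 16
Shortfall: 45 − 16 = 29

29 inversions short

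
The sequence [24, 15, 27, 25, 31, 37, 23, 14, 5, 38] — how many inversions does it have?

Count, for each position, how many later elements it exceeds:
24: 4
15: 2
27: 4
25: 3
31: 3
37: 3
23: 2
14: 1
5: 0
38: 0
Sum: 4 + 2 + 4 + 3 + 3 + 3 + 2 + 1 + 0 + 0 = 22

22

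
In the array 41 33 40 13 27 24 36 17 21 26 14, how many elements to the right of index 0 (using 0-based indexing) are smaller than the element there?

The element at index 0 is 41.
Elements after it: 33, 40, 13, 27, 24, 36, 17, 21, 26, 14
Those smaller than 41: 33, 40, 13, 27, 24, 36, 17, 21, 26, 14

10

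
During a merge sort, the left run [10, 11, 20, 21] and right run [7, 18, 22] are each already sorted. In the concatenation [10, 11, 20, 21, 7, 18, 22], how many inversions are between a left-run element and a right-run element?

Count, for every r in R, how many entries of L exceed r:
r = 7: 10, 11, 20, 21 → 4
r = 18: 20, 21 → 2
r = 22: none → 0
Cross-inversions: 4 + 2 + 0 = 6

6 split inversions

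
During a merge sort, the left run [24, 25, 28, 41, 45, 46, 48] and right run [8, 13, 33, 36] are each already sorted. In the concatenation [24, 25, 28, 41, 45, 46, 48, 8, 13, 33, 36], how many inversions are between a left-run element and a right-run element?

Take each right-half value and tally the left-half values above it:
r = 8: 24, 25, 28, 41, 45, 46, 48 → 7
r = 13: 24, 25, 28, 41, 45, 46, 48 → 7
r = 33: 41, 45, 46, 48 → 4
r = 36: 41, 45, 46, 48 → 4
Cross-inversions: 7 + 7 + 4 + 4 = 22

22 split inversions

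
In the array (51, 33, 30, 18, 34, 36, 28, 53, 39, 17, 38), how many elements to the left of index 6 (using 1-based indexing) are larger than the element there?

1

The element at index 6 is 36.
Elements before it: 51, 33, 30, 18, 34
Those larger than 36: 51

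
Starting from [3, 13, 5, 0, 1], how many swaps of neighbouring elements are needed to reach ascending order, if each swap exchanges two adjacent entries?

7 adjacent swaps

Minimum adjacent swaps = number of inversions (each swap of adjacent out-of-order elements removes one inversion and no swap can remove more).
Count inversions — for each element, later elements that are smaller:
3: 0, 1 → 2
13: 5, 0, 1 → 3
5: 0, 1 → 2
0: none → 0
1: none → 0
Total inversions: 2 + 3 + 2 + 0 + 0 = 7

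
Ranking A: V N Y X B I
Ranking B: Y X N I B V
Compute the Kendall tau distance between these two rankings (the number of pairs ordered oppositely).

Assign each item its position (1..6) in the first ordering, then rewrite the second ordering as that position sequence:
positions: V→1, N→2, Y→3, X→4, B→5, I→6
second ordering as positions: [3, 4, 2, 6, 5, 1]
Discordant pairs = inversions in this position sequence.
3: 2, 1 → 2
4: 2, 1 → 2
2: 1 → 1
6: 5, 1 → 2
5: 1 → 1
1: 0
Total: 2 + 2 + 1 + 2 + 1 + 0 = 8

There are 8 discordant pairs.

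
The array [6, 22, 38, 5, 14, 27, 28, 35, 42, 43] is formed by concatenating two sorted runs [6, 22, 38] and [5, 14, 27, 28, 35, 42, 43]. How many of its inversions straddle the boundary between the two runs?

For each element r of the right run, count left-run elements greater than r:
r = 5: 6, 22, 38 → 3
r = 14: 22, 38 → 2
r = 27: 38 → 1
r = 28: 38 → 1
r = 35: 38 → 1
r = 42: none → 0
r = 43: none → 0
Cross-inversions: 3 + 2 + 1 + 1 + 1 + 0 + 0 = 8

8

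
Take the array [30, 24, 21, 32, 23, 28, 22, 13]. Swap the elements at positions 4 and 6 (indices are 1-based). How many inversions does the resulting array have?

19 inversions

Positions 4 and 6 hold 32 and 28; after swapping, the array is [30, 24, 21, 28, 23, 32, 22, 13].
Element-by-element contributions:
30: 6
24: 4
21: 1
28: 3
23: 2
32: 2
22: 1
13: 0
Sum: 6 + 4 + 1 + 3 + 2 + 2 + 1 + 0 = 19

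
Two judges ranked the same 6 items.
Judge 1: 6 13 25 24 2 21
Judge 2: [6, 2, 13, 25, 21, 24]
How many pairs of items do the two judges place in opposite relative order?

There are 4 discordant pairs.

Assign each item its position (1..6) in the first ordering, then rewrite the second ordering as that position sequence:
positions: 6→1, 13→2, 25→3, 24→4, 2→5, 21→6
second ordering as positions: [1, 5, 2, 3, 6, 4]
Discordant pairs = inversions in this position sequence.
1: 0
5: 2, 3, 4 → 3
2: 0
3: 0
6: 4 → 1
4: 0
Total: 0 + 3 + 0 + 0 + 1 + 0 = 4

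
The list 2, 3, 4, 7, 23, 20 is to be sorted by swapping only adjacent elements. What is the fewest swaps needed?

The minimum number of adjacent swaps to sort an array equals its inversion count, since every such swap removes exactly one inversion.
Count inversions — for each element, later elements that are smaller:
2: none → 0
3: none → 0
4: none → 0
7: none → 0
23: 20 → 1
20: none → 0
Total inversions: 0 + 0 + 0 + 0 + 1 + 0 = 1

Adjacent swaps: 1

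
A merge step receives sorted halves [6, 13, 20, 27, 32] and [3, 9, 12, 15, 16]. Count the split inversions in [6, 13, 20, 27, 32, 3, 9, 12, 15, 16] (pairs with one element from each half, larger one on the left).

19

Take each right-half value and tally the left-half values above it:
r = 3: 6, 13, 20, 27, 32 → 5
r = 9: 13, 20, 27, 32 → 4
r = 12: 13, 20, 27, 32 → 4
r = 15: 20, 27, 32 → 3
r = 16: 20, 27, 32 → 3
Cross-inversions: 5 + 4 + 4 + 3 + 3 = 19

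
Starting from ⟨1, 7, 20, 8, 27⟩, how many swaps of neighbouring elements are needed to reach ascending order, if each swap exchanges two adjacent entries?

1

Each adjacent swap fixes exactly one inversion, so the minimum swap count equals the number of inversions.
Count inversions — for each element, later elements that are smaller:
1: none → 0
7: none → 0
20: 8 → 1
8: none → 0
27: none → 0
Total inversions: 0 + 0 + 1 + 0 + 0 = 1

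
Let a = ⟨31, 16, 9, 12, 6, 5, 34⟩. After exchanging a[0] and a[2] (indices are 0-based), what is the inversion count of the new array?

11

Positions 0 and 2 hold 31 and 9; after swapping, the array is [9, 16, 31, 12, 6, 5, 34].
For each element, count later entries that are smaller:
9 → 6, 5 → 2
16 → 12, 6, 5 → 3
31 → 12, 6, 5 → 3
12 → 6, 5 → 2
6 → 5 → 1
5 → none → 0
34 → none → 0
Sum: 2 + 3 + 3 + 2 + 1 + 0 + 0 = 11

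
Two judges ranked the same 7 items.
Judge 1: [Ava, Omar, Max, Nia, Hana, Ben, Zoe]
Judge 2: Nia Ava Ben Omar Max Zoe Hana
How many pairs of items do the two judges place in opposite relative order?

7

Assign each item its position (1..7) in the first ordering, then rewrite the second ordering as that position sequence:
positions: Ava→1, Omar→2, Max→3, Nia→4, Hana→5, Ben→6, Zoe→7
second ordering as positions: [4, 1, 6, 2, 3, 7, 5]
Discordant pairs = inversions in this position sequence.
4: 1, 2, 3 → 3
1: 0
6: 2, 3, 5 → 3
2: 0
3: 0
7: 5 → 1
5: 0
Total: 3 + 0 + 3 + 0 + 0 + 1 + 0 = 7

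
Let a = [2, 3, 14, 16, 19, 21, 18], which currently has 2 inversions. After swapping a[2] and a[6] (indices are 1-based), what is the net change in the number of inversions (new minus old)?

+7

Positions 2 and 6 hold 3 and 21; after swapping, the array is [2, 21, 14, 16, 19, 3, 18].
Sweep left to right; for each value list the smaller values that follow it:
2: 0
21: 5
14: 1
16: 1
19: 2
3: 0
18: 0
Sum: 0 + 5 + 1 + 1 + 2 + 0 + 0 = 9
Change: 9 − 2 = +7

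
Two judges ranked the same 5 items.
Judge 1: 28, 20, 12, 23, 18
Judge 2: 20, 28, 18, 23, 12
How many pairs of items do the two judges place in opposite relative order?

4 discordant pairs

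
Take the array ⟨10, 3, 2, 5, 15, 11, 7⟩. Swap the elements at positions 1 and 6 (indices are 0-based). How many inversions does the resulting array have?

11

Positions 1 and 6 hold 3 and 7; after swapping, the array is [10, 7, 2, 5, 15, 11, 3].
Element-by-element contributions:
10: 4
7: 3
2: 0
5: 1
15: 2
11: 1
3: 0
Sum: 4 + 3 + 0 + 1 + 2 + 1 + 0 = 11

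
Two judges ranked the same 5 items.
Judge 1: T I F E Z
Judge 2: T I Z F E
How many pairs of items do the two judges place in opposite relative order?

Assign each item its position (1..5) in the first ordering, then rewrite the second ordering as that position sequence:
positions: T→1, I→2, F→3, E→4, Z→5
second ordering as positions: [1, 2, 5, 3, 4]
Discordant pairs = inversions in this position sequence.
1: 0
2: 0
5: 3, 4 → 2
3: 0
4: 0
Total: 0 + 0 + 2 + 0 + 0 = 2

2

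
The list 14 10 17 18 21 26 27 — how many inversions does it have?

There is 1 out-of-order pair.

For each element, count later entries that are smaller:
14: 1
10: 0
17: 0
18: 0
21: 0
26: 0
27: 0
Sum: 1 + 0 + 0 + 0 + 0 + 0 + 0 = 1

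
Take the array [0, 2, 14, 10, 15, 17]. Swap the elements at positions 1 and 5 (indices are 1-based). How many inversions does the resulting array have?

8 inversions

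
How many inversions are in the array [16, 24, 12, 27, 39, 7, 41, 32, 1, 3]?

Count, for each position, how many later elements it exceeds:
16 → 12, 7, 1, 3 → 4
24 → 12, 7, 1, 3 → 4
12 → 7, 1, 3 → 3
27 → 7, 1, 3 → 3
39 → 7, 32, 1, 3 → 4
7 → 1, 3 → 2
41 → 32, 1, 3 → 3
32 → 1, 3 → 2
1 → none → 0
3 → none → 0
Sum: 4 + 4 + 3 + 3 + 4 + 2 + 3 + 2 + 0 + 0 = 25

25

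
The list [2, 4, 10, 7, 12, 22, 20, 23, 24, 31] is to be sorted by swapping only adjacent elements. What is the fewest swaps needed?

2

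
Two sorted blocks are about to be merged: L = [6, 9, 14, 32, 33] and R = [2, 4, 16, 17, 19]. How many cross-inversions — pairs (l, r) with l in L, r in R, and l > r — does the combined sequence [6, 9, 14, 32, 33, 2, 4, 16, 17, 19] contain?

Split inversions: 16

Count, for every r in R, how many entries of L exceed r:
r = 2: 6, 9, 14, 32, 33 → 5
r = 4: 6, 9, 14, 32, 33 → 5
r = 16: 32, 33 → 2
r = 17: 32, 33 → 2
r = 19: 32, 33 → 2
Cross-inversions: 5 + 5 + 2 + 2 + 2 = 16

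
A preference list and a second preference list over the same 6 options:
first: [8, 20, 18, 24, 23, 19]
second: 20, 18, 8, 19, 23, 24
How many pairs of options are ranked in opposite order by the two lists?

Assign each item its position (1..6) in the first ordering, then rewrite the second ordering as that position sequence:
positions: 8→1, 20→2, 18→3, 24→4, 23→5, 19→6
second ordering as positions: [2, 3, 1, 6, 5, 4]
Discordant pairs = inversions in this position sequence.
2: 1 → 1
3: 1 → 1
1: 0
6: 5, 4 → 2
5: 4 → 1
4: 0
Total: 1 + 1 + 0 + 2 + 1 + 0 = 5

There are 5 pairs.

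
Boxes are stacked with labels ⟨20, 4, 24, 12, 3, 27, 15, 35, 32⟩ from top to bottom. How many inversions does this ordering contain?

11

Sweep left to right; for each value list the smaller values that follow it:
20: 4
4: 1
24: 3
12: 1
3: 0
27: 1
15: 0
35: 1
32: 0
Sum: 4 + 1 + 3 + 1 + 0 + 1 + 0 + 1 + 0 = 11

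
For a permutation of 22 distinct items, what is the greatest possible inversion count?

231

A reversed (strictly descending) arrangement makes every pair an inversion, giving C(22, 2) inversions.
C(22, 2) = 22·21/2 = 231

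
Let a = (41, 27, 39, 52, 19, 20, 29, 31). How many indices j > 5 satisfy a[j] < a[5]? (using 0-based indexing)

0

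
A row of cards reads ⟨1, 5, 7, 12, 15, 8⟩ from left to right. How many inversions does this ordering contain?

For each element, count later entries that are smaller:
1 → none → 0
5 → none → 0
7 → none → 0
12 → 8 → 1
15 → 8 → 1
8 → none → 0
Sum: 0 + 0 + 0 + 1 + 1 + 0 = 2

2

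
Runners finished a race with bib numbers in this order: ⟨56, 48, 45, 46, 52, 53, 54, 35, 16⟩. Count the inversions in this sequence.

Count, for each position, how many later elements it exceeds:
56 → 48, 45, 46, 52, 53, 54, 35, 16 → 8
48 → 45, 46, 35, 16 → 4
45 → 35, 16 → 2
46 → 35, 16 → 2
52 → 35, 16 → 2
53 → 35, 16 → 2
54 → 35, 16 → 2
35 → 16 → 1
16 → none → 0
Sum: 8 + 4 + 2 + 2 + 2 + 2 + 2 + 1 + 0 = 23

23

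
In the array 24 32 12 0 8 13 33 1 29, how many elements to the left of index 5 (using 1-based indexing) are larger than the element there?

The element at index 5 is 8.
Elements before it: 24, 32, 12, 0
Those larger than 8: 24, 32, 12

3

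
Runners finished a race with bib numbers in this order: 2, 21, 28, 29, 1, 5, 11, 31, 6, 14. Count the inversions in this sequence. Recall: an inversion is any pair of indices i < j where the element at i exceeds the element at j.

For each element, count later entries that are smaller:
2: 1
21: 5
28: 5
29: 5
1: 0
5: 0
11: 1
31: 2
6: 0
14: 0
Sum: 1 + 5 + 5 + 5 + 0 + 0 + 1 + 2 + 0 + 0 = 19

19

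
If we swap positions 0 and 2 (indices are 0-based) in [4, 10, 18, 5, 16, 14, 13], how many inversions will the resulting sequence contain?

Positions 0 and 2 hold 4 and 18; after swapping, the array is [18, 10, 4, 5, 16, 14, 13].
Element-by-element contributions:
18 → 10, 4, 5, 16, 14, 13 → 6
10 → 4, 5 → 2
4 → none → 0
5 → none → 0
16 → 14, 13 → 2
14 → 13 → 1
13 → none → 0
Sum: 6 + 2 + 0 + 0 + 2 + 1 + 0 = 11

There are 11 inversions.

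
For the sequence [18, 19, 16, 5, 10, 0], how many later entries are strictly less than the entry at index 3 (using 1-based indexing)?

3

The element at index 3 is 16.
Elements after it: 5, 10, 0
Those smaller than 16: 5, 10, 0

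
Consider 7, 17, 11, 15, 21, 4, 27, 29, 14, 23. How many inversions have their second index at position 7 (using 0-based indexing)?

The element at index 7 is 29.
Elements before it: 7, 17, 11, 15, 21, 4, 27
None of them are larger than 29.

0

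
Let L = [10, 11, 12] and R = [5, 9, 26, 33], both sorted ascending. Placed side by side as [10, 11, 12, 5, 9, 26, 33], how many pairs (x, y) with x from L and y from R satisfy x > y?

6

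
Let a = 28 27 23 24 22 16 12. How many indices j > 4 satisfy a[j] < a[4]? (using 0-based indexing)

The element at index 4 is 22.
Elements after it: 16, 12
Those smaller than 22: 16, 12

2 such elements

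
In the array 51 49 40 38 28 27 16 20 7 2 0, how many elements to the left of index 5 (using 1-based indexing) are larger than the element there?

The element at index 5 is 28.
Elements before it: 51, 49, 40, 38
Those larger than 28: 51, 49, 40, 38

4 such elements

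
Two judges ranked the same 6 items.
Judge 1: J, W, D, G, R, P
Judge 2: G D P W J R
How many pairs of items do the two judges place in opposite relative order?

9

Assign each item its position (1..6) in the first ordering, then rewrite the second ordering as that position sequence:
positions: J→1, W→2, D→3, G→4, R→5, P→6
second ordering as positions: [4, 3, 6, 2, 1, 5]
Discordant pairs = inversions in this position sequence.
4: 3, 2, 1 → 3
3: 2, 1 → 2
6: 2, 1, 5 → 3
2: 1 → 1
1: 0
5: 0
Total: 3 + 2 + 3 + 1 + 0 + 0 = 9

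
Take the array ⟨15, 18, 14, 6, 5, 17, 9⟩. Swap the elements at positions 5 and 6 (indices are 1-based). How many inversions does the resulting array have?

15

Positions 5 and 6 hold 5 and 17; after swapping, the array is [15, 18, 14, 6, 17, 5, 9].
Element-by-element contributions:
15: 4
18: 5
14: 3
6: 1
17: 2
5: 0
9: 0
Sum: 4 + 5 + 3 + 1 + 2 + 0 + 0 = 15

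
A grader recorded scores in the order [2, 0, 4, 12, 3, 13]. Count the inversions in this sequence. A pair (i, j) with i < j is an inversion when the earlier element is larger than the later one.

Inversion pairs (indices are 0-based):
(0,1): 2 > 0
(2,4): 4 > 3
(3,4): 12 > 3
That's 3 pairs.

3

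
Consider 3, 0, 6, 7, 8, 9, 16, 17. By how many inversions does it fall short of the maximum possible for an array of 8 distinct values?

Maximum inversions for 8 distinct elements is C(8, 2) = 8·7/2 = 28.
Current inversions — for each element, count later smaller elements:
3: 1
0: 0
6: 0
7: 0
8: 0
9: 0
16: 0
17: 0
Current total: 1 + 0 + 0 + 0 + 0 + 0 + 0 + 0 = 1
Shortfall: 28 − 1 = 27

27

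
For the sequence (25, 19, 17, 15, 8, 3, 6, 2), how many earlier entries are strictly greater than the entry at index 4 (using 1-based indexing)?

3

The element at index 4 is 15.
Elements before it: 25, 19, 17
Those larger than 15: 25, 19, 17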